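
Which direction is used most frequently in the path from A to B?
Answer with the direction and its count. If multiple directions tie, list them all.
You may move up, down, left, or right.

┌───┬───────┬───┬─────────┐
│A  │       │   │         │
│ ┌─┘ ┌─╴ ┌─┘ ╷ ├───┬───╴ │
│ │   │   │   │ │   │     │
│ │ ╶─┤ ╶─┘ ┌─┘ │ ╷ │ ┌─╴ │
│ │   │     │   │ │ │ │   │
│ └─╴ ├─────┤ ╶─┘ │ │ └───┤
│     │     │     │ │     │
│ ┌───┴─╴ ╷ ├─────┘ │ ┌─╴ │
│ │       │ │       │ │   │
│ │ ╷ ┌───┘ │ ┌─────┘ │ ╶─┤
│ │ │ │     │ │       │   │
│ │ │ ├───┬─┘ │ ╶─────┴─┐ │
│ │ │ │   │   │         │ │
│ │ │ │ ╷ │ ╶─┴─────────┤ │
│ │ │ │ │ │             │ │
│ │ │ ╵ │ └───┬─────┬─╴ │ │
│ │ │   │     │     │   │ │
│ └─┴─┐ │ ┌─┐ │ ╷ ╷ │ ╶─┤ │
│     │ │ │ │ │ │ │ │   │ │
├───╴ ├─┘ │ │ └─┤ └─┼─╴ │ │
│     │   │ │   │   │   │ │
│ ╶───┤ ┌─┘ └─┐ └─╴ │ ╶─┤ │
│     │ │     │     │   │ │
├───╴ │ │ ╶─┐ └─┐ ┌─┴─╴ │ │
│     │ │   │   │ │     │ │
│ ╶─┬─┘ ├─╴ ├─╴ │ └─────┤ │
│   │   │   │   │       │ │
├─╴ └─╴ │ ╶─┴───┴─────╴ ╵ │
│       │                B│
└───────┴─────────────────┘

Directions: down, down, down, down, down, down, down, down, down, right, right, down, left, left, down, right, right, down, left, left, down, right, down, right, right, up, up, up, up, right, up, up, right, right, down, down, right, down, right, down, down, right, right, right, down, right
Counts: {'down': 20, 'right': 16, 'left': 4, 'up': 6}
Most common: down (20 times)

Solution:

┌───┬───────┬───┬─────────┐
│A  │       │   │         │
│ ┌─┘ ┌─╴ ┌─┘ ╷ ├───┬───╴ │
│↓│   │   │   │ │   │     │
│ │ ╶─┤ ╶─┘ ┌─┘ │ ╷ │ ┌─╴ │
│↓│   │     │   │ │ │ │   │
│ └─╴ ├─────┤ ╶─┘ │ │ └───┤
│↓    │     │     │ │     │
│ ┌───┴─╴ ╷ ├─────┘ │ ┌─╴ │
│↓│       │ │       │ │   │
│ │ ╷ ┌───┘ │ ┌─────┘ │ ╶─┤
│↓│ │ │     │ │       │   │
│ │ │ ├───┬─┘ │ ╶─────┴─┐ │
│↓│ │ │   │   │         │ │
│ │ │ │ ╷ │ ╶─┴─────────┤ │
│↓│ │ │ │ │             │ │
│ │ │ ╵ │ └───┬─────┬─╴ │ │
│↓│ │   │↱ → ↓│     │   │ │
│ └─┴─┐ │ ┌─┐ │ ╷ ╷ │ ╶─┤ │
│↳ → ↓│ │↑│ │↓│ │ │ │   │ │
├───╴ ├─┘ │ │ └─┤ └─┼─╴ │ │
│↓ ← ↲│↱ ↑│ │↳ ↓│   │   │ │
│ ╶───┤ ┌─┘ └─┐ └─╴ │ ╶─┤ │
│↳ → ↓│↑│     │↳ ↓  │   │ │
├───╴ │ │ ╶─┐ └─┐ ┌─┴─╴ │ │
│↓ ← ↲│↑│   │   │↓│     │ │
│ ╶─┬─┘ ├─╴ ├─╴ │ └─────┤ │
│↳ ↓│  ↑│   │   │↳ → → ↓│ │
├─╴ └─╴ │ ╶─┴───┴─────╴ ╵ │
│  ↳ → ↑│              ↳ B│
└───────┴─────────────────┘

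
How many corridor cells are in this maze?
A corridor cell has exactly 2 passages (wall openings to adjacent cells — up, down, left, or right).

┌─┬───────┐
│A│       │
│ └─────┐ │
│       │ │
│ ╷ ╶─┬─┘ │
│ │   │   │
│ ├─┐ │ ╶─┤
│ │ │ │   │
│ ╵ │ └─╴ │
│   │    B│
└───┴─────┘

Counting cells with exactly 2 passages:
Total corridor cells: 19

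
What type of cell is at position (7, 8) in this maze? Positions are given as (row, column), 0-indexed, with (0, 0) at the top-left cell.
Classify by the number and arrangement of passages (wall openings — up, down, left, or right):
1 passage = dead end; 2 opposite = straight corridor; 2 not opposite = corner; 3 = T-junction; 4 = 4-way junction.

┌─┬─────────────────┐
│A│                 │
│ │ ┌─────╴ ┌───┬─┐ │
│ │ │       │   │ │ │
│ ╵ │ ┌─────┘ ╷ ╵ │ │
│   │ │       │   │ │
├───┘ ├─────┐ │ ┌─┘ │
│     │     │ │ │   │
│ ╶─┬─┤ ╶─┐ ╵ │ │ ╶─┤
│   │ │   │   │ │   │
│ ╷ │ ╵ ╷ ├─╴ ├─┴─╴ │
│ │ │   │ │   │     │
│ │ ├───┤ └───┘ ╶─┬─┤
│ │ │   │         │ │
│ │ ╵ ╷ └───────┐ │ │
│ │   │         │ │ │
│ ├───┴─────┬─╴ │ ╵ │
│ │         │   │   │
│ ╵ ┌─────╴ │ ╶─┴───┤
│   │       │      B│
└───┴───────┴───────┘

Checking cell at (7, 8):
Number of passages: 2
Cell type: straight corridor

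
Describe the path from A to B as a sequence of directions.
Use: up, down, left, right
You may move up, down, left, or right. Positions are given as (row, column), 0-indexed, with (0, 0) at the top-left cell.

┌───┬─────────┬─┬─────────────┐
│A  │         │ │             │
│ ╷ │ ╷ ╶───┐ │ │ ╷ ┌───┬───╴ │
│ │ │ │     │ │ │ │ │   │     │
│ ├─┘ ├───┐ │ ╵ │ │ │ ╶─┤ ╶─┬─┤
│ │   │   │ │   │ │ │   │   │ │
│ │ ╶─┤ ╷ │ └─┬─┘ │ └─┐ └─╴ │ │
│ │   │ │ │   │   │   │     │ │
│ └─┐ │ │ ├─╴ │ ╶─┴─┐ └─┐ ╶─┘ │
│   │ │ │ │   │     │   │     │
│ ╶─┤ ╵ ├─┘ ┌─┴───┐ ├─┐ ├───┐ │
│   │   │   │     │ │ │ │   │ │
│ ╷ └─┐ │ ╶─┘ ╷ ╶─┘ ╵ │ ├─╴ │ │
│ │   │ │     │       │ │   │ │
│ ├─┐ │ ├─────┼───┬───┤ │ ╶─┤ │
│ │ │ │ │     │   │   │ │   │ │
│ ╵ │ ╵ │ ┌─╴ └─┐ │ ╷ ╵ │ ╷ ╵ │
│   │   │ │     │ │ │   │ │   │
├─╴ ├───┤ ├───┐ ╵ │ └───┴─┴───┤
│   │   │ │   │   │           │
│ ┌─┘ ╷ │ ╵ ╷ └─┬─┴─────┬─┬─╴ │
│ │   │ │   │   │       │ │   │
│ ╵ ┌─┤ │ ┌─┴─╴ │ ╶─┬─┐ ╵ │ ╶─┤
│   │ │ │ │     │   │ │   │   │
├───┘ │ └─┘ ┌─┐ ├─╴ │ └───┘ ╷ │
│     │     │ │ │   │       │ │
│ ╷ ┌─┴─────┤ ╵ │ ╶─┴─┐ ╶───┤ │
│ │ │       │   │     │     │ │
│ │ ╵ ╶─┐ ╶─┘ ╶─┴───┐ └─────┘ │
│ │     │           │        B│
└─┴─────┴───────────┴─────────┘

Finding the path and converting it to directions:
Path through cells: (0,0) → (1,0) → (2,0) → (3,0) → (4,0) → (5,0) → (5,1) → (6,1) → (6,2) → (7,2) → (8,2) → (8,3) → (7,3) → (6,3) → (5,3) → (5,2) → (4,2) → (3,2) → (3,1) → (2,1) → (2,2) → (1,2) → (0,2) → (0,3) → (1,3) → (1,4) → (1,5) → (2,5) → (3,5) → (3,6) → (4,6) → (4,5) → (5,5) → (5,4) → (6,4) → (6,5) → (6,6) → (5,6) → (5,7) → (6,7) → (6,8) → (6,9) → (5,9) → (4,9) → (4,8) → (4,7) → (3,7) → (3,8) → (2,8) → (1,8) → (0,8) → (0,9) → (1,9) → (2,9) → (3,9) → (3,10) → (4,10) → (4,11) → (5,11) → (6,11) → (7,11) → (8,11) → (8,10) → (7,10) → (7,9) → (8,9) → (9,9) → (9,10) → (9,11) → (9,12) → (9,13) → (9,14) → (10,14) → (10,13) → (11,13) → (11,14) → (12,14) → (13,14) → (14,14)
Directions: down, down, down, down, down, right, down, right, down, down, right, up, up, up, left, up, up, left, up, right, up, up, right, down, right, right, down, down, right, down, left, down, left, down, right, right, up, right, down, right, right, up, up, left, left, up, right, up, up, up, right, down, down, down, right, down, right, down, down, down, down, left, up, left, down, down, right, right, right, right, right, down, left, down, right, down, down, down

Solution:

┌───┬─────────┬─┬─────────────┐
│A  │↱ ↓      │ │↱ ↓          │
│ ╷ │ ╷ ╶───┐ │ │ ╷ ┌───┬───╴ │
│↓│ │↑│↳ → ↓│ │ │↑│↓│   │     │
│ ├─┘ ├───┐ │ ╵ │ │ │ ╶─┤ ╶─┬─┤
│↓│↱ ↑│   │↓│   │↑│↓│   │   │ │
│ │ ╶─┤ ╷ │ └─┬─┘ │ └─┐ └─╴ │ │
│↓│↑ ↰│ │ │↳ ↓│↱ ↑│↳ ↓│     │ │
│ └─┐ │ │ ├─╴ │ ╶─┴─┐ └─┐ ╶─┘ │
│↓  │↑│ │ │↓ ↲│↑ ← ↰│↳ ↓│     │
│ ╶─┤ ╵ ├─┘ ┌─┴───┐ ├─┐ ├───┐ │
│↳ ↓│↑ ↰│↓ ↲│↱ ↓  │↑│ │↓│   │ │
│ ╷ └─┐ │ ╶─┘ ╷ ╶─┘ ╵ │ ├─╴ │ │
│ │↳ ↓│↑│↳ → ↑│↳ → ↑  │↓│   │ │
│ ├─┐ │ ├─────┼───┬───┤ │ ╶─┤ │
│ │ │↓│↑│     │   │↓ ↰│↓│   │ │
│ ╵ │ ╵ │ ┌─╴ └─┐ │ ╷ ╵ │ ╷ ╵ │
│   │↳ ↑│ │     │ │↓│↑ ↲│ │   │
├─╴ ├───┤ ├───┐ ╵ │ └───┴─┴───┤
│   │   │ │   │   │↳ → → → → ↓│
│ ┌─┘ ╷ │ ╵ ╷ └─┬─┴─────┬─┬─╴ │
│ │   │ │   │   │       │ │↓ ↲│
│ ╵ ┌─┤ │ ┌─┴─╴ │ ╶─┬─┐ ╵ │ ╶─┤
│   │ │ │ │     │   │ │   │↳ ↓│
├───┘ │ └─┘ ┌─┐ ├─╴ │ └───┘ ╷ │
│     │     │ │ │   │       │↓│
│ ╷ ┌─┴─────┤ ╵ │ ╶─┴─┐ ╶───┤ │
│ │ │       │   │     │     │↓│
│ │ ╵ ╶─┐ ╶─┘ ╶─┴───┐ └─────┘ │
│ │     │           │        B│
└─┴─────┴───────────┴─────────┘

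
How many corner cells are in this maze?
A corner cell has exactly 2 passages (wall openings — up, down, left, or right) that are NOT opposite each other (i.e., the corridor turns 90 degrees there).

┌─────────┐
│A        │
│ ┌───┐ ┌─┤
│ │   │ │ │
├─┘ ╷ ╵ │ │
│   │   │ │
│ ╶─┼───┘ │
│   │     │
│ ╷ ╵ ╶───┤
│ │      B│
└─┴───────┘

Counting corner cells (2 non-opposite passages):
Total corners: 11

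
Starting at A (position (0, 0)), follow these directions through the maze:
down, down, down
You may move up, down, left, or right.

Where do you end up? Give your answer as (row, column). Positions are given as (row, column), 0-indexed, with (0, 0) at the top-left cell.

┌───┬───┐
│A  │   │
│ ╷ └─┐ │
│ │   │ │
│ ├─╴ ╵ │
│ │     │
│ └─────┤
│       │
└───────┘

Following directions step by step:
Start: (0, 0)
  down: (0, 0) → (1, 0)
  down: (1, 0) → (2, 0)
  down: (2, 0) → (3, 0)
Final position: (3, 0)

Path taken:

┌───┬───┐
│A  │   │
│ ╷ └─┐ │
│↓│   │ │
│ ├─╴ ╵ │
│↓│     │
│ └─────┤
│B      │
└───────┘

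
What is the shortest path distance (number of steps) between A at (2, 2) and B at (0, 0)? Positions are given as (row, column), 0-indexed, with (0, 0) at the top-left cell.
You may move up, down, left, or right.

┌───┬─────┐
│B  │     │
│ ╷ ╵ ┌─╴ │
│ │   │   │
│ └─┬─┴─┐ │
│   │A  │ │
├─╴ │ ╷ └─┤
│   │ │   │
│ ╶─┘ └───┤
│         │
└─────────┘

Finding path from (2, 2) to (0, 0):
Path: (2,2) → (3,2) → (4,2) → (4,1) → (4,0) → (3,0) → (3,1) → (2,1) → (2,0) → (1,0) → (0,0)
Distance: 10 steps

Solution:

┌───┬─────┐
│B  │     │
│ ╷ ╵ ┌─╴ │
│↑│   │   │
│ └─┬─┴─┐ │
│↑ ↰│A  │ │
├─╴ │ ╷ └─┤
│↱ ↑│↓│   │
│ ╶─┘ └───┤
│↑ ← ↲    │
└─────────┘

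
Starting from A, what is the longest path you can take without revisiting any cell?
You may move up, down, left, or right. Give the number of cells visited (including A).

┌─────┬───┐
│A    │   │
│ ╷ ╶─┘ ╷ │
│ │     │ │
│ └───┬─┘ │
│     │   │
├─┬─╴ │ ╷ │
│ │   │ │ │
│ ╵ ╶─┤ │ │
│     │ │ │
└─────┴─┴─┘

Finding longest simple path using DFS:
Start: (0, 0)
Longest path visits 12 cells
Path: A → right → down → right → right → up → right → down → down → left → down → down

Solution:

┌─────┬───┐
│A ↓  │↱ ↓│
│ ╷ ╶─┘ ╷ │
│ │↳ → ↑│↓│
│ └───┬─┘ │
│     │↓ ↲│
├─┬─╴ │ ╷ │
│ │   │↓│ │
│ ╵ ╶─┤ │ │
│     │B│ │
└─────┴─┴─┘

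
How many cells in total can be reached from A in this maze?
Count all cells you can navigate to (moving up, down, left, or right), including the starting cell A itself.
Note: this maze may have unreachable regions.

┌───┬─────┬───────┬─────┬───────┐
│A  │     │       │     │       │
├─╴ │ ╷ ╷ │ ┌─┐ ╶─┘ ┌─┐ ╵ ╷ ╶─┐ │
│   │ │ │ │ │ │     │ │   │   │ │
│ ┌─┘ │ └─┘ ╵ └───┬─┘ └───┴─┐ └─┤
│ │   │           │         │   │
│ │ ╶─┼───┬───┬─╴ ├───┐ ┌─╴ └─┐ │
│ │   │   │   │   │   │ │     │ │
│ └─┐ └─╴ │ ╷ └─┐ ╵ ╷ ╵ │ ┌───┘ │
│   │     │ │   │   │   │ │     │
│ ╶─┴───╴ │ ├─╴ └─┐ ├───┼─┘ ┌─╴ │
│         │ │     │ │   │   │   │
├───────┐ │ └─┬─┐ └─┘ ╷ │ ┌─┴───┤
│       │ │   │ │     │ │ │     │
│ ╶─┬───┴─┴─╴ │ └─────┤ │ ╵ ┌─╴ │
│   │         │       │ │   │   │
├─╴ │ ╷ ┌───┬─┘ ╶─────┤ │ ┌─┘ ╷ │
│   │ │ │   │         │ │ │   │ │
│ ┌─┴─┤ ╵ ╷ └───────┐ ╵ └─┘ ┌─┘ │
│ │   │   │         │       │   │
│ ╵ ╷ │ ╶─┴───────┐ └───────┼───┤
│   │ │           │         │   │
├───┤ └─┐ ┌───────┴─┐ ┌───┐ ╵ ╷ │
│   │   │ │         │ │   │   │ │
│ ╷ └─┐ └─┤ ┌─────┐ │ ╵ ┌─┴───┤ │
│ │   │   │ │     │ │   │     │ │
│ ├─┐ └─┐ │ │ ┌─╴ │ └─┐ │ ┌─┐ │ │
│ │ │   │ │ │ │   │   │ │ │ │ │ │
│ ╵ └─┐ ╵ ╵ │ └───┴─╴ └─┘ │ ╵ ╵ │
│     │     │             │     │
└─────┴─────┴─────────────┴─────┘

Using BFS/flood-fill to find all reachable cells from A:
Maze size: 15 × 16 = 240 total cells
All cells are reachable — the maze is fully connected.
Reachable cells: 240

Reachable region (· marks reachable cells):

┌───┬─────┬───────┬─────┬───────┐
│A ·│· · ·│· · · ·│· · ·│· · · ·│
├─╴ │ ╷ ╷ │ ┌─┐ ╶─┘ ┌─┐ ╵ ╷ ╶─┐ │
│· ·│·│·│·│·│·│· · ·│·│· ·│· ·│·│
│ ┌─┘ │ └─┘ ╵ └───┬─┘ └───┴─┐ └─┤
│·│· ·│· · · · · ·│· · · · ·│· ·│
│ │ ╶─┼───┬───┬─╴ ├───┐ ┌─╴ └─┐ │
│·│· ·│· ·│· ·│· ·│· ·│·│· · ·│·│
│ └─┐ └─╴ │ ╷ └─┐ ╵ ╷ ╵ │ ┌───┘ │
│· ·│· · ·│·│· ·│· ·│· ·│·│· · ·│
│ ╶─┴───╴ │ ├─╴ └─┐ ├───┼─┘ ┌─╴ │
│· · · · ·│·│· · ·│·│· ·│· ·│· ·│
├───────┐ │ └─┬─┐ └─┘ ╷ │ ┌─┴───┤
│· · · ·│·│· ·│·│· · ·│·│·│· · ·│
│ ╶─┬───┴─┴─╴ │ └─────┤ │ ╵ ┌─╴ │
│· ·│· · · · ·│· · · ·│·│· ·│· ·│
├─╴ │ ╷ ┌───┬─┘ ╶─────┤ │ ┌─┘ ╷ │
│· ·│·│·│· ·│· · · · ·│·│·│· ·│·│
│ ┌─┴─┤ ╵ ╷ └───────┐ ╵ └─┘ ┌─┘ │
│·│· ·│· ·│· · · · ·│· · · ·│· ·│
│ ╵ ╷ │ ╶─┴───────┐ └───────┼───┤
│· ·│·│· · · · · ·│· · · · ·│· ·│
├───┤ └─┐ ┌───────┴─┐ ┌───┐ ╵ ╷ │
│· ·│· ·│·│· · · · ·│·│· ·│· ·│·│
│ ╷ └─┐ └─┤ ┌─────┐ │ ╵ ┌─┴───┤ │
│·│· ·│· ·│·│· · ·│·│· ·│· · ·│·│
│ ├─┐ └─┐ │ │ ┌─╴ │ └─┐ │ ┌─┐ │ │
│·│·│· ·│·│·│·│· ·│· ·│·│·│·│·│·│
│ ╵ └─┐ ╵ ╵ │ └───┴─╴ └─┘ │ ╵ ╵ │
│· · ·│· · ·│· · · · · · ·│· · ·│
└─────┴─────┴─────────────┴─────┘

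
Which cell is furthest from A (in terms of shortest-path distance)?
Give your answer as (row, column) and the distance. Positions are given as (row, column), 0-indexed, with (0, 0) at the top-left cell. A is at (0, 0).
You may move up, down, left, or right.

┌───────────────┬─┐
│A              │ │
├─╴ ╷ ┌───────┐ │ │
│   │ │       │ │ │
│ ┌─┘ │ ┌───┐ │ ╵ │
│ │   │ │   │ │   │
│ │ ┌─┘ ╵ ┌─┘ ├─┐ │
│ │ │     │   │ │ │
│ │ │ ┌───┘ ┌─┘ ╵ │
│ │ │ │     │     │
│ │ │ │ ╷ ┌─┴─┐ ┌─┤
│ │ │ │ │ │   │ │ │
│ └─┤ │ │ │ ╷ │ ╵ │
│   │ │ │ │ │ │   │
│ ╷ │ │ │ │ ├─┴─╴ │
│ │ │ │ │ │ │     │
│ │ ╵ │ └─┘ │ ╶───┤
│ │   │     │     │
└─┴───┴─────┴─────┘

Computing BFS distances from A to all cells:
Furthest cell: (6, 6)
Distance: 40 steps

Path from A to the furthest cell:

┌───────────────┬─┐
│A ↓            │ │
├─╴ ╷ ┌───────┐ │ │
│↓ ↲│ │↱ → → ↓│ │ │
│ ┌─┘ │ ┌───┐ │ ╵ │
│↓│   │↑│   │↓│   │
│ │ ┌─┘ ╵ ┌─┘ ├─┐ │
│↓│ │↱ ↑  │↓ ↲│ │ │
│ │ │ ┌───┘ ┌─┘ ╵ │
│↓│ │↑│↓ ← ↲│     │
│ │ │ │ ╷ ┌─┴─┐ ┌─┤
│↓│ │↑│↓│ │↱ ↓│ │ │
│ └─┤ │ │ │ ╷ │ ╵ │
│↳ ↓│↑│↓│ │↑│B│   │
│ ╷ │ │ │ │ ├─┴─╴ │
│ │↓│↑│↓│ │↑│     │
│ │ ╵ │ └─┘ │ ╶───┤
│ │↳ ↑│↳ → ↑│     │
└─┴───┴─────┴─────┘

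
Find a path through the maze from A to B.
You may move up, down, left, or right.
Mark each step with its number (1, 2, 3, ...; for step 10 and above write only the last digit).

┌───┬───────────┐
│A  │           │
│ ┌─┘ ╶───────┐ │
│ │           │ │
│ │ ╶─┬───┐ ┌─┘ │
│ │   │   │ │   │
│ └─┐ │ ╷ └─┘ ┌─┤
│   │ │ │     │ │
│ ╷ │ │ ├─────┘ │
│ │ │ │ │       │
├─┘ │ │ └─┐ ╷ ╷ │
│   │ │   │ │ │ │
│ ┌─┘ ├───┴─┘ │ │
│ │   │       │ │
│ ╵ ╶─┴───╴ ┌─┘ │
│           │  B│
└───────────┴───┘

Finding the shortest path through the maze:
Path length: 22 steps
Directions: down → down → down → right → down → down → left → down → down → right → right → right → right → right → up → right → up → up → right → down → down → down

Solution:

┌───┬───────────┐
│A  │           │
│ ┌─┘ ╶───────┐ │
│1│           │ │
│ │ ╶─┬───┐ ┌─┘ │
│2│   │   │ │   │
│ └─┐ │ ╷ └─┘ ┌─┤
│3 4│ │ │     │ │
│ ╷ │ │ ├─────┘ │
│ │5│ │ │    8 9│
├─┘ │ │ └─┐ ╷ ╷ │
│7 6│ │   │ │7│0│
│ ┌─┘ ├───┴─┘ │ │
│8│   │    5 6│1│
│ ╵ ╶─┴───╴ ┌─┘ │
│9 0 1 2 3 4│  B│
└───────────┴───┘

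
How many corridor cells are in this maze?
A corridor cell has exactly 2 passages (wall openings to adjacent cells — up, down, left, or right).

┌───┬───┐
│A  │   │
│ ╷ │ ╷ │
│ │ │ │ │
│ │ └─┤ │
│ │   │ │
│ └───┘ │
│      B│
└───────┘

Counting cells with exactly 2 passages:
Total corridor cells: 14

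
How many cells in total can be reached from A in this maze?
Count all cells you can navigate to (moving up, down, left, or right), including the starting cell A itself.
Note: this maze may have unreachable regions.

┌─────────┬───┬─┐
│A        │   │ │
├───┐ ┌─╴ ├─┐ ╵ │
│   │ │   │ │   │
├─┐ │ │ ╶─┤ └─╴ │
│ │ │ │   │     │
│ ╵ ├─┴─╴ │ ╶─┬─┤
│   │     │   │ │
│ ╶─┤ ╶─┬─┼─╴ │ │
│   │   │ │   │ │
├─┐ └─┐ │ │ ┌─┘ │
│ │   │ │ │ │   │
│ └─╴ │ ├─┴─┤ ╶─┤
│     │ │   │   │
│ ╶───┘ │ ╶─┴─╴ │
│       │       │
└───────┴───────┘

Using BFS/flood-fill to find all reachable cells from A:
Maze size: 8 × 8 = 64 total cells
28 cell(s) are walled off and cannot be reached from A.
Reachable cells: 36

Reachable region (· marks reachable cells):

┌─────────┬───┬─┐
│A · · · ·│   │ │
├───┐ ┌─╴ ├─┐ ╵ │
│· ·│·│· ·│ │   │
├─┐ │ │ ╶─┤ └─╴ │
│·│·│·│· ·│     │
│ ╵ ├─┴─╴ │ ╶─┬─┤
│· ·│· · ·│   │ │
│ ╶─┤ ╶─┬─┼─╴ │ │
│· ·│· ·│ │   │ │
├─┐ └─┐ │ │ ┌─┘ │
│·│· ·│·│ │ │   │
│ └─╴ │ ├─┴─┤ ╶─┤
│· · ·│·│   │   │
│ ╶───┘ │ ╶─┴─╴ │
│· · · ·│       │
└───────┴───────┘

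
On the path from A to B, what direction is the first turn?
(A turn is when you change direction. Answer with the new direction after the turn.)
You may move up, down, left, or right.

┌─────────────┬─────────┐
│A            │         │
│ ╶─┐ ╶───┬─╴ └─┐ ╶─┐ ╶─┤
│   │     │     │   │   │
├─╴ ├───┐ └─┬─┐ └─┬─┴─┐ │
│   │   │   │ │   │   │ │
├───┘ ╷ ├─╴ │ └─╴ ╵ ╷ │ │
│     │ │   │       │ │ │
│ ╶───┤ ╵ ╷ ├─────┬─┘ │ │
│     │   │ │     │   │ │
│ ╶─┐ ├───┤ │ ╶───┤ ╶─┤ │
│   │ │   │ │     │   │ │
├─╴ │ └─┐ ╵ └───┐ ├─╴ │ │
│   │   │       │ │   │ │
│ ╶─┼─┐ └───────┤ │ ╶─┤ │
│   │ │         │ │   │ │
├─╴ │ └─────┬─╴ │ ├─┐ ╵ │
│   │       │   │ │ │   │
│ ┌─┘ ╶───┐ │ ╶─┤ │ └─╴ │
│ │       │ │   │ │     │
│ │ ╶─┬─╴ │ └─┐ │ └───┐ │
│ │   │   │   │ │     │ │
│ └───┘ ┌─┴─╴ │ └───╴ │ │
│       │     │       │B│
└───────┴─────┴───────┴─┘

Directions: right, right, right, right, right, right, down, right, down, right, down, right, up, right, down, down, left, down, right, down, left, down, right, down, right, down, down, down
First turn direction: down

Solution:

┌─────────────┬─────────┐
│A → → → → → ↓│         │
│ ╶─┐ ╶───┬─╴ └─┐ ╶─┐ ╶─┤
│   │     │  ↳ ↓│   │   │
├─╴ ├───┐ └─┬─┐ └─┬─┴─┐ │
│   │   │   │ │↳ ↓│↱ ↓│ │
├───┘ ╷ ├─╴ │ └─╴ ╵ ╷ │ │
│     │ │   │    ↳ ↑│↓│ │
│ ╶───┤ ╵ ╷ ├─────┬─┘ │ │
│     │   │ │     │↓ ↲│ │
│ ╶─┐ ├───┤ │ ╶───┤ ╶─┤ │
│   │ │   │ │     │↳ ↓│ │
├─╴ │ └─┐ ╵ └───┐ ├─╴ │ │
│   │   │       │ │↓ ↲│ │
│ ╶─┼─┐ └───────┤ │ ╶─┤ │
│   │ │         │ │↳ ↓│ │
├─╴ │ └─────┬─╴ │ ├─┐ ╵ │
│   │       │   │ │ │↳ ↓│
│ ┌─┘ ╶───┐ │ ╶─┤ │ └─╴ │
│ │       │ │   │ │    ↓│
│ │ ╶─┬─╴ │ └─┐ │ └───┐ │
│ │   │   │   │ │     │↓│
│ └───┘ ┌─┴─╴ │ └───╴ │ │
│       │     │       │B│
└───────┴─────┴───────┴─┘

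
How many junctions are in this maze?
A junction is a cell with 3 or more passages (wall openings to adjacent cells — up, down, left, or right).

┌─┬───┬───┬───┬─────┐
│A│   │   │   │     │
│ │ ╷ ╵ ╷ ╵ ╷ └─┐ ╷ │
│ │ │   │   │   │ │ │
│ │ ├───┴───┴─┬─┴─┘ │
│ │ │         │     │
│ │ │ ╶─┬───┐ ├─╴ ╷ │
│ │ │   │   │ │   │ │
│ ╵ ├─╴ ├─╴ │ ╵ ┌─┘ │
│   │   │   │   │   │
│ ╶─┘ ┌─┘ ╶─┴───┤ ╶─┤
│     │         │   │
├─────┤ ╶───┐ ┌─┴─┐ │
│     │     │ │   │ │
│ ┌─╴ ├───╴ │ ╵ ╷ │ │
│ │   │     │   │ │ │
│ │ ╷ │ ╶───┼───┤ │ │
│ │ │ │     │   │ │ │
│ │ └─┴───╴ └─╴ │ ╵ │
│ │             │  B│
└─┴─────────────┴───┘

Checking each cell for number of passages:

Junctions found (3+ passages):
  (0, 8): 3 passages
  (2, 8): 3 passages
  (2, 9): 3 passages
  (4, 0): 3 passages
  (5, 4): 3 passages
  (5, 6): 3 passages
  (7, 2): 3 passages
  (9, 5): 3 passages
Total junctions: 8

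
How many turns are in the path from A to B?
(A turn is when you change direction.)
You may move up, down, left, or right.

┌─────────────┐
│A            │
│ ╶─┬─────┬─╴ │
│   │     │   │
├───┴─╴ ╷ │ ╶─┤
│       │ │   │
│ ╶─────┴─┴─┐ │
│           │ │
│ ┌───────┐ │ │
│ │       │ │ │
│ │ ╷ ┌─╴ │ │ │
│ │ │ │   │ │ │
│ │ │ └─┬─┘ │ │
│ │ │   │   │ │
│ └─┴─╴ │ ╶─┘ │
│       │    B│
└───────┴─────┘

Directions: right, right, right, right, right, right, down, left, down, right, down, down, down, down, down
Number of turns: 5

Solution:

┌─────────────┐
│A → → → → → ↓│
│ ╶─┬─────┬─╴ │
│   │     │↓ ↲│
├───┴─╴ ╷ │ ╶─┤
│       │ │↳ ↓│
│ ╶─────┴─┴─┐ │
│           │↓│
│ ┌───────┐ │ │
│ │       │ │↓│
│ │ ╷ ┌─╴ │ │ │
│ │ │ │   │ │↓│
│ │ │ └─┬─┘ │ │
│ │ │   │   │↓│
│ └─┴─╴ │ ╶─┘ │
│       │    B│
└───────┴─────┘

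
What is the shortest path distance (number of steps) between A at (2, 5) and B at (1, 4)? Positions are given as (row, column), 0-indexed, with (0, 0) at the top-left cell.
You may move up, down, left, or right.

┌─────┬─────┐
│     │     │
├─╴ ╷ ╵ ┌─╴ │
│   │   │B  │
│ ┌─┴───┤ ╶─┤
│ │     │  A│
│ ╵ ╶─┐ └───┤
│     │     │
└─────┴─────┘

Finding path from (2, 5) to (1, 4):
Path: (2,5) → (2,4) → (1,4)
Distance: 2 steps

Solution:

┌─────┬─────┐
│     │     │
├─╴ ╷ ╵ ┌─╴ │
│   │   │B  │
│ ┌─┴───┤ ╶─┤
│ │     │↑ A│
│ ╵ ╶─┐ └───┤
│     │     │
└─────┴─────┘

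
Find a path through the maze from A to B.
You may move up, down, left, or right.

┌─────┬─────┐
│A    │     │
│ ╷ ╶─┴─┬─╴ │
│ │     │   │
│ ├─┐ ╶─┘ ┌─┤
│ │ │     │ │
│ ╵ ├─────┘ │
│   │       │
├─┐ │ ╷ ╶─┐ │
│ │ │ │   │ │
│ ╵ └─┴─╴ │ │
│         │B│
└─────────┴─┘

Finding the shortest path through the maze:
Path length: 16 steps
Directions: down → down → down → right → down → down → right → right → right → up → left → up → right → right → down → down

Solution:

┌─────┬─────┐
│A    │     │
│ ╷ ╶─┴─┬─╴ │
│↓│     │   │
│ ├─┐ ╶─┘ ┌─┤
│↓│ │     │ │
│ ╵ ├─────┘ │
│↳ ↓│  ↱ → ↓│
├─┐ │ ╷ ╶─┐ │
│ │↓│ │↑ ↰│↓│
│ ╵ └─┴─╴ │ │
│  ↳ → → ↑│B│
└─────────┴─┘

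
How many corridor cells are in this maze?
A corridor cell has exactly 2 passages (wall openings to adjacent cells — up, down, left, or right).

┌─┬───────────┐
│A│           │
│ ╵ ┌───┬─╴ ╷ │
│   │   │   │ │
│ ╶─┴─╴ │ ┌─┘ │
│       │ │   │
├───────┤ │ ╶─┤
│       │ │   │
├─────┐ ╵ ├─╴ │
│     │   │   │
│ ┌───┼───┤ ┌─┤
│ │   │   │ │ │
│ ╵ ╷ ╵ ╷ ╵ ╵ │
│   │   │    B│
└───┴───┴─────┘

Counting cells with exactly 2 passages:
Total corridor cells: 41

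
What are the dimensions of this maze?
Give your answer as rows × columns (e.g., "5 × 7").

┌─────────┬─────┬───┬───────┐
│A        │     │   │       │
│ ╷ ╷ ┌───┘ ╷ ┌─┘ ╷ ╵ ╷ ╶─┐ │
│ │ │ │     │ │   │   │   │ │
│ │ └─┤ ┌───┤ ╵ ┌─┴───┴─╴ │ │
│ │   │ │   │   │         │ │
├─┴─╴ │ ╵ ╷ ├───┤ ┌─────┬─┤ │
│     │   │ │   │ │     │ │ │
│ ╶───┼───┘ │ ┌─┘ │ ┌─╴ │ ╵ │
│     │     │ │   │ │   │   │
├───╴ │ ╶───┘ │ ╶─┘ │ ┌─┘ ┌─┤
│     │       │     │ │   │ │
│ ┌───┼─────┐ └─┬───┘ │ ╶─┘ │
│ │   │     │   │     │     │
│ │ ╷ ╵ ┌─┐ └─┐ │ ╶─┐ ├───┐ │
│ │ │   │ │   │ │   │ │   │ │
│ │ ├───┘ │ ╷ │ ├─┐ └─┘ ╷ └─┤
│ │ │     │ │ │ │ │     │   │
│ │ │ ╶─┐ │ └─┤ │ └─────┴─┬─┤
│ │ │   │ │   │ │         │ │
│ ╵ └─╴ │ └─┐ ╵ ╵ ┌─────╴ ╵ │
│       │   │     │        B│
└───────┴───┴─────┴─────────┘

Counting the maze dimensions:
Rows (vertical): 11
Columns (horizontal): 14
Dimensions: 11 × 14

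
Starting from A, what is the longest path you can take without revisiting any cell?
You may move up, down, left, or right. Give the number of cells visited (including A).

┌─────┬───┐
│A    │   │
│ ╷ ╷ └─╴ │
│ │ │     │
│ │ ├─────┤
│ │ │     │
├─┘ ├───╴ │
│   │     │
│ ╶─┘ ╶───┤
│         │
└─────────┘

Finding longest simple path using DFS:
Start: (0, 0)
Longest path visits 15 cells
Path: A → right → down → down → down → left → down → right → right → up → right → right → up → left → left

Solution:

┌─────┬───┐
│A ↓  │   │
│ ╷ ╷ └─╴ │
│ │↓│     │
│ │ ├─────┤
│ │↓│B ← ↰│
├─┘ ├───╴ │
│↓ ↲│↱ → ↑│
│ ╶─┘ ╶───┤
│↳ → ↑    │
└─────────┘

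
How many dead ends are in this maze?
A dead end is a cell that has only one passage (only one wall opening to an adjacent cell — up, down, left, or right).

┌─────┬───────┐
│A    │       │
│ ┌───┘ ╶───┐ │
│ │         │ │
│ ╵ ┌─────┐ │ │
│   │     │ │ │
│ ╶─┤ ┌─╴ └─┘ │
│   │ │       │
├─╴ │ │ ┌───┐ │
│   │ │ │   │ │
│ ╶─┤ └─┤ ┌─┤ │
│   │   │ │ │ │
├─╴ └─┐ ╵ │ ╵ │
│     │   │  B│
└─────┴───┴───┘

Checking each cell for number of passages:

Dead ends found at positions:
  (0, 2)
  (2, 5)
  (4, 3)
  (4, 5)
  (5, 5)
  (6, 0)
  (6, 2)
Total dead ends: 7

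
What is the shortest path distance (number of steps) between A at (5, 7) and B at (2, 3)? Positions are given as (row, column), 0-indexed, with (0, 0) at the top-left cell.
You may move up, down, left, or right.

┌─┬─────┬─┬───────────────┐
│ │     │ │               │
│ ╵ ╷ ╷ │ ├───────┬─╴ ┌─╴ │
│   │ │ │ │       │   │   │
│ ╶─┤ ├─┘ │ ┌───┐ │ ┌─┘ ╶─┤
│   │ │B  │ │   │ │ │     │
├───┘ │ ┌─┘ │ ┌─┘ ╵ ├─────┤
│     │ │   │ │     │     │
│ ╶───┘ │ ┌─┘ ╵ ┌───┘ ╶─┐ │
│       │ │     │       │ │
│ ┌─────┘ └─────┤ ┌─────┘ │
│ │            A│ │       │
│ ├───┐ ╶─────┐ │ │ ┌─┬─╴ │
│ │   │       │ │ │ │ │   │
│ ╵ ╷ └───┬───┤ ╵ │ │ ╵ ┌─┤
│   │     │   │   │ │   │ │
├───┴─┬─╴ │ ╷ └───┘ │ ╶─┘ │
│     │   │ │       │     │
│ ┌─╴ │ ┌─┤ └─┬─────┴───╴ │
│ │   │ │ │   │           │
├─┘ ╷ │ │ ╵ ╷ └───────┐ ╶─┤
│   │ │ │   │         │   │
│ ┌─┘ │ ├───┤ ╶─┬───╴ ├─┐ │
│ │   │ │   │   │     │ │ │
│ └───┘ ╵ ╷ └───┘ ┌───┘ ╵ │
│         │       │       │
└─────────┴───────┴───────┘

Finding path from (5, 7) to (2, 3):
Path: (5,7) → (6,7) → (7,7) → (7,8) → (6,8) → (5,8) → (4,8) → (4,9) → (4,10) → (3,10) → (3,11) → (3,12) → (4,12) → (5,12) → (5,11) → (5,10) → (5,9) → (6,9) → (7,9) → (8,9) → (8,8) → (8,7) → (8,6) → (7,6) → (7,5) → (8,5) → (9,5) → (9,6) → (10,6) → (10,7) → (10,8) → (10,9) → (10,10) → (11,10) → (11,9) → (11,8) → (12,8) → (12,7) → (12,6) → (12,5) → (11,5) → (11,4) → (12,4) → (12,3) → (11,3) → (10,3) → (9,3) → (8,3) → (8,4) → (7,4) → (7,3) → (7,2) → (6,2) → (6,1) → (7,1) → (7,0) → (6,0) → (5,0) → (4,0) → (4,1) → (4,2) → (4,3) → (3,3) → (2,3)
Distance: 63 steps

Solution:

┌─┬─────┬─┬───────────────┐
│ │     │ │               │
│ ╵ ╷ ╷ │ ├───────┬─╴ ┌─╴ │
│   │ │ │ │       │   │   │
│ ╶─┤ ├─┘ │ ┌───┐ │ ┌─┘ ╶─┤
│   │ │B  │ │   │ │ │     │
├───┘ │ ┌─┘ │ ┌─┘ ╵ ├─────┤
│     │↑│   │ │     │↱ → ↓│
│ ╶───┘ │ ┌─┘ ╵ ┌───┘ ╶─┐ │
│↱ → → ↑│ │     │↱ → ↑  │↓│
│ ┌─────┘ └─────┤ ┌─────┘ │
│↑│            A│↑│↓ ← ← ↲│
│ ├───┐ ╶─────┐ │ │ ┌─┬─╴ │
│↑│↓ ↰│       │↓│↑│↓│ │   │
│ ╵ ╷ └───┬───┤ ╵ │ │ ╵ ┌─┤
│↑ ↲│↑ ← ↰│↓ ↰│↳ ↑│↓│   │ │
├───┴─┬─╴ │ ╷ └───┘ │ ╶─┘ │
│     │↱ ↑│↓│↑ ← ← ↲│     │
│ ┌─╴ │ ┌─┤ └─┬─────┴───╴ │
│ │   │↑│ │↳ ↓│           │
├─┘ ╷ │ │ ╵ ╷ └───────┐ ╶─┤
│   │ │↑│   │↳ → → → ↓│   │
│ ┌─┘ │ ├───┤ ╶─┬───╴ ├─┐ │
│ │   │↑│↓ ↰│   │↓ ← ↲│ │ │
│ └───┘ ╵ ╷ └───┘ ┌───┘ ╵ │
│      ↑ ↲│↑ ← ← ↲│       │
└─────────┴───────┴───────┘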